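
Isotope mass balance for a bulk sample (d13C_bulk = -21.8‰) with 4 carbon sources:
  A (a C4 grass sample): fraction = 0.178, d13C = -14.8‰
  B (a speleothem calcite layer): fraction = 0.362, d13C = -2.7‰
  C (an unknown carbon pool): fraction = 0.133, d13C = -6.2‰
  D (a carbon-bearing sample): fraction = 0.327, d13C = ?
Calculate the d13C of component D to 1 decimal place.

Isotope mass balance: δ_bulk = Σ fᵢ·δᵢ.
-21.8 = 0.178×(-14.8) + 0.362×(-2.7) + 0.133×(-6.2) + 0.327×δ_D
0.327·δ_D = -21.8 − (-4.436) = -17.364
δ_D = -17.364 / 0.327 = -53.10‰

-53.1‰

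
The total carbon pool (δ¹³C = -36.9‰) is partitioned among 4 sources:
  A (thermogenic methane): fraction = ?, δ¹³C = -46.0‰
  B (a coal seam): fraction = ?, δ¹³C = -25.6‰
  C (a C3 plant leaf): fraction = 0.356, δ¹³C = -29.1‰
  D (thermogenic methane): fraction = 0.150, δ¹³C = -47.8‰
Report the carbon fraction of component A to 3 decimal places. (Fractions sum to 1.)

0.330

Let f_A and f_B be the unknown fractions; fractions sum to 1 so f_A + f_B = 0.494.
Mass balance: Σ fᵢ·δᵢ = δ_bulk ⇒ f_A·(-46.0) + f_B·(-25.6) = -36.9 − (-17.530) = -19.370
Substitute f_B = 0.494 − f_A:
f_A·(-46.0 − -25.6) = -19.370 − 0.494×(-25.6) = -6.724
f_A = -6.724 / -20.4 = 0.3296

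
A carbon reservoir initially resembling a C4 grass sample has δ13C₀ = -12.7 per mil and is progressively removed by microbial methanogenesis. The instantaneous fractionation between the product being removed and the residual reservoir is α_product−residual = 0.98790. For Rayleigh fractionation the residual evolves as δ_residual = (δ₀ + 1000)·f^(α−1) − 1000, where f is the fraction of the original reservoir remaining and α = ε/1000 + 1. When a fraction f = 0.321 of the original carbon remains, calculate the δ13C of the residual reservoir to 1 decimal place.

Rayleigh residual: δ_res = (δ₀ + 1000)·f^(α−1) − 1000
α − 1 = -0.01210
f^(α−1) = 0.321^(-0.01210) = 1.013844
δ_res = (-12.7 + 1000) × 1.013844 − 1000 = 1000.969 − 1000 = 0.97 per mil

1.0 per mil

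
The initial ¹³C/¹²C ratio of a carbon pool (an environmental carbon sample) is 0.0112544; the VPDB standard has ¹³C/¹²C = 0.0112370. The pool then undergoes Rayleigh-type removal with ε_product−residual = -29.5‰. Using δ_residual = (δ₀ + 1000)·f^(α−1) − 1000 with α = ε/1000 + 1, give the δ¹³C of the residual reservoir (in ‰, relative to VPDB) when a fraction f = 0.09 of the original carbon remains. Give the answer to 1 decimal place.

δ₀ = (0.0112544/0.0112370 − 1)×1000 = (1.001548 − 1)×1000 = 1.548‰
α − 1 = ε/1000 = -0.0295
f^(α−1) = 0.09^(-0.0295) = 1.073618
δ_res = (1.548 + 1000) × 1.073618 − 1000 = 1075.281 − 1000 = 75.28‰

75.3‰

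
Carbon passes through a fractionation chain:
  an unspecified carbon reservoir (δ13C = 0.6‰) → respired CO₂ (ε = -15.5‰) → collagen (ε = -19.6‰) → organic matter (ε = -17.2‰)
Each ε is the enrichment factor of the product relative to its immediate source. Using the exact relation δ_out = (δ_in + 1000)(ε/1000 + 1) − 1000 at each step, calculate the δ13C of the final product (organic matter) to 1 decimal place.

step 1: δ = (0.60 + 1000)·(-15.5/1000 + 1) − 1000 = -14.91‰
step 2: δ = (-14.91 + 1000)·(-19.6/1000 + 1) − 1000 = -34.22‰
step 3: δ = (-34.22 + 1000)·(-17.2/1000 + 1) − 1000 = -50.83‰

-50.8‰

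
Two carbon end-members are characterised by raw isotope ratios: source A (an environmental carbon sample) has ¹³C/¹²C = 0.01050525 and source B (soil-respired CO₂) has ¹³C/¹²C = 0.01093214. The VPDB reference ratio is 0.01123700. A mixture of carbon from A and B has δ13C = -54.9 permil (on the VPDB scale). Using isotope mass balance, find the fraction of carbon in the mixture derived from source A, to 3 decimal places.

δ_A = (0.01050525/0.01123700 − 1)×1000 = (0.934880 − 1)×1000 = -65.120 permil
δ_B = (0.01093214/0.01123700 − 1)×1000 = (0.972870 − 1)×1000 = -27.130 permil
f_A = (δ_mix − δ_B)/(δ_A − δ_B) = (-54.9 − (-27.130))/(-65.120 − (-27.130))
f_A = -27.770 / -37.990 = 0.7310

0.731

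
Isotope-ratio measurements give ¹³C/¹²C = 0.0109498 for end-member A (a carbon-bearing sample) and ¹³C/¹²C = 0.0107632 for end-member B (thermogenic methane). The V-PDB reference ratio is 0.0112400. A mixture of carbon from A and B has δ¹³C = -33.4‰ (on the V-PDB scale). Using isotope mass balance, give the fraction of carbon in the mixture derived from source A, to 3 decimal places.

δ_A = (0.0109498/0.0112400 − 1)×1000 = (0.974181 − 1)×1000 = -25.819‰
δ_B = (0.0107632/0.0112400 − 1)×1000 = (0.957580 − 1)×1000 = -42.420‰
f_A = (δ_mix − δ_B)/(δ_A − δ_B) = (-33.4 − (-42.420))/(-25.819 − (-42.420))
f_A = 9.020 / 16.601 = 0.5433

0.543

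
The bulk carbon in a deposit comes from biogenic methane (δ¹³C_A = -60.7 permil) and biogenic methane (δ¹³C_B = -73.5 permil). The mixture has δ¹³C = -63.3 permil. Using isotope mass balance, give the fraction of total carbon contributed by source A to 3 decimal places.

0.797

δ_mix = f_A·δ_A + (1 − f_A)·δ_B  ⇒  f_A = (δ_mix − δ_B)/(δ_A − δ_B)
f_A = (-63.3 − (-73.5)) / (-60.7 − (-73.5))
f_A = 10.2 / 12.8 = 0.7969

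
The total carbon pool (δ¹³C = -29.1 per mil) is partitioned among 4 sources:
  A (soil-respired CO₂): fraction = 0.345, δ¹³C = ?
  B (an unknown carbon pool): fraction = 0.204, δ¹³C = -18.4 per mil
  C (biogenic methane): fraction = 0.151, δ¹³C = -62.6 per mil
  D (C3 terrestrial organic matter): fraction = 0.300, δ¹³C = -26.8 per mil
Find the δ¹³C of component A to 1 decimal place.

Isotope mass balance: δ_bulk = Σ fᵢ·δᵢ.
-29.1 = 0.345×δ_A + 0.204×(-18.4) + 0.151×(-62.6) + 0.300×(-26.8)
0.345·δ_A = -29.1 − (-21.246) = -7.854
δ_A = -7.854 / 0.345 = -22.76 per mil

-22.8 per mil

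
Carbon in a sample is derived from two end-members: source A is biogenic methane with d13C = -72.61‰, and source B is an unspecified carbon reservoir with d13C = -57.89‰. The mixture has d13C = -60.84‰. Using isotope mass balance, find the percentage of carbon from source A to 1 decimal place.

20.0%

δ_mix = f_A·δ_A + (1 − f_A)·δ_B  ⇒  f_A = (δ_mix − δ_B)/(δ_A − δ_B)
f_A = (-60.84 − (-57.89)) / (-72.61 − (-57.89))
f_A = -2.95 / -14.72 = 0.2004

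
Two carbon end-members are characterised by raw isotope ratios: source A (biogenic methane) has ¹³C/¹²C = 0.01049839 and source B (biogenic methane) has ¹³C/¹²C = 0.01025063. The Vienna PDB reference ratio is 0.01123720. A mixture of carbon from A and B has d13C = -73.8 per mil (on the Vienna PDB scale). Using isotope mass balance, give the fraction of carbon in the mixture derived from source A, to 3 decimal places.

δ_A = (0.01049839/0.01123720 − 1)×1000 = (0.934253 − 1)×1000 = -65.747 per mil
δ_B = (0.01025063/0.01123720 − 1)×1000 = (0.912205 − 1)×1000 = -87.795 per mil
f_A = (δ_mix − δ_B)/(δ_A − δ_B) = (-73.8 − (-87.795))/(-65.747 − (-87.795))
f_A = 13.995 / 22.048 = 0.6347

0.635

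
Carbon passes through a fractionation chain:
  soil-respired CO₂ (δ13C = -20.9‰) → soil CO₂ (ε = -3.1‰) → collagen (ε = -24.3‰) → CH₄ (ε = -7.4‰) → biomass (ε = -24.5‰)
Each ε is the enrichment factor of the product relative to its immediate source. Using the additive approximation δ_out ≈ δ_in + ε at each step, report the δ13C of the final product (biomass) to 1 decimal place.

-80.2‰

step 1: δ ≈ -20.9 + (-3.1) = -24.0‰
step 2: δ ≈ -24.0 + (-24.3) = -48.3‰
step 3: δ ≈ -48.3 + (-7.4) = -55.7‰
step 4: δ ≈ -55.7 + (-24.5) = -80.2‰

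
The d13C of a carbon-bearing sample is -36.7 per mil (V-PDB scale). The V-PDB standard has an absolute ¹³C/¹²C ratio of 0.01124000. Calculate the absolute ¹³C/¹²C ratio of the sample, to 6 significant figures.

R_sample = R_standard × (d13C/1000 + 1)
R_sample = 0.01124000 × (-36.7/1000 + 1) = 0.01124000 × 0.963300
R_sample = 0.0108275

0.0108275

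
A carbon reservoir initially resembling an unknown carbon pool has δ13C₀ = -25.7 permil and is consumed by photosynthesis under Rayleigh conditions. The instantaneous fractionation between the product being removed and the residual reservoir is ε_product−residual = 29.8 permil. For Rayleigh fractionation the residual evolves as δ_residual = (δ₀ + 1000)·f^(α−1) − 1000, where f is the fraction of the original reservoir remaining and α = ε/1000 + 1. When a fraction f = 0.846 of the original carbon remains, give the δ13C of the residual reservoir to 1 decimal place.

-30.5 permil

Rayleigh residual: δ_res = (δ₀ + 1000)·f^(α−1) − 1000
α = ε/1000 + 1 = 1.02980, so α − 1 = 0.02980
f^(α−1) = 0.846^(0.02980) = 0.995029
δ_res = (-25.7 + 1000) × 0.995029 − 1000 = 969.457 − 1000 = -30.54 permil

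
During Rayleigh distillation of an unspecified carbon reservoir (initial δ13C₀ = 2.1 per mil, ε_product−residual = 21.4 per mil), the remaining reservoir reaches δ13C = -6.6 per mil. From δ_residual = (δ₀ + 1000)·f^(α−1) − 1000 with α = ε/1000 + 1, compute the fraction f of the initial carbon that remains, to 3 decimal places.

α − 1 = ε/1000 = 0.0214
(δ_res + 1000)/(δ₀ + 1000) = (-6.6 + 1000)/(2.1 + 1000) = 993.4/1002.1 = 0.991318
f = 0.991318^(1/0.0214) = exp(ln(0.991318)/0.0214) = exp(-0.00872/0.0214)
f = exp(-0.4075) = 0.6653

0.665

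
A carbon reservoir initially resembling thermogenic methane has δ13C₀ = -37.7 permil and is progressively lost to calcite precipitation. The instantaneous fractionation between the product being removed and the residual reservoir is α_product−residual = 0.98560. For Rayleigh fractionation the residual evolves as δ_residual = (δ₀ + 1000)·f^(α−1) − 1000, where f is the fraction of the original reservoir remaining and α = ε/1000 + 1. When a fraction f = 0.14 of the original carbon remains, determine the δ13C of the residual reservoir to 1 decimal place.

-10.1 permil

Rayleigh residual: δ_res = (δ₀ + 1000)·f^(α−1) − 1000
α − 1 = -0.01440
f^(α−1) = 0.14^(-0.01440) = 1.028717
δ_res = (-37.7 + 1000) × 1.028717 − 1000 = 989.934 − 1000 = -10.07 permil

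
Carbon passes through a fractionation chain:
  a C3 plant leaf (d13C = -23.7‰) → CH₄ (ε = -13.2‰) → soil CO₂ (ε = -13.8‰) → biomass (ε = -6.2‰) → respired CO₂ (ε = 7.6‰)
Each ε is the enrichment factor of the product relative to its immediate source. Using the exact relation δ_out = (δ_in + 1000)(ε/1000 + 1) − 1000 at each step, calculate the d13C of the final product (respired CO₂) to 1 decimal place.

-48.6‰

step 1: δ = (-23.70 + 1000)·(-13.2/1000 + 1) − 1000 = -36.59‰
step 2: δ = (-36.59 + 1000)·(-13.8/1000 + 1) − 1000 = -49.88‰
step 3: δ = (-49.88 + 1000)·(-6.2/1000 + 1) − 1000 = -55.77‰
step 4: δ = (-55.77 + 1000)·(7.6/1000 + 1) − 1000 = -48.60‰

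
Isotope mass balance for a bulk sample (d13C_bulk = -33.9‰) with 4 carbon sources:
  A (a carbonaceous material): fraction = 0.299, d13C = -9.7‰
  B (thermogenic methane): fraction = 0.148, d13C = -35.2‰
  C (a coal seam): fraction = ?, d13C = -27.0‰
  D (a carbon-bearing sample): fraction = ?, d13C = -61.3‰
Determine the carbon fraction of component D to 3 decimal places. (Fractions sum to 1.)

Let f_D and f_C be the unknown fractions; fractions sum to 1 so f_D + f_C = 0.553.
Mass balance: Σ fᵢ·δᵢ = δ_bulk ⇒ f_D·(-61.3) + f_C·(-27.0) = -33.9 − (-8.110) = -25.790
Substitute f_C = 0.553 − f_D:
f_D·(-61.3 − -27.0) = -25.790 − 0.553×(-27.0) = -10.859
f_D = -10.859 / -34.3 = 0.3166

0.317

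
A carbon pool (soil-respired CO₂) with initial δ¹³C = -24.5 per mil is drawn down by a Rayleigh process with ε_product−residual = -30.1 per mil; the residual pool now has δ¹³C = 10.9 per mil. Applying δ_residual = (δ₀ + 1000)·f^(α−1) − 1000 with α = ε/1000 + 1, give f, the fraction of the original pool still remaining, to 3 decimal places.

0.306

α − 1 = ε/1000 = -0.0301
(δ_res + 1000)/(δ₀ + 1000) = (10.9 + 1000)/(-24.5 + 1000) = 1010.9/975.5 = 1.036289
f = 1.036289^(1/-0.0301) = exp(ln(1.036289)/-0.0301) = exp(0.03565/-0.0301)
f = exp(-1.1843) = 0.3060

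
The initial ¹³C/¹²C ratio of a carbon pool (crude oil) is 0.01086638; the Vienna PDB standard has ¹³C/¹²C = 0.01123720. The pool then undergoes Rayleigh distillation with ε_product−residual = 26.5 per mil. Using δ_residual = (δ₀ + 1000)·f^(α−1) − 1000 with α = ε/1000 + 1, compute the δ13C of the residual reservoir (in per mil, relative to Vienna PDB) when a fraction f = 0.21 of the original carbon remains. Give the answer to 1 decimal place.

δ₀ = (0.01086638/0.01123720 − 1)×1000 = (0.967001 − 1)×1000 = -32.999 per mil
α − 1 = ε/1000 = 0.0265
f^(α−1) = 0.21^(0.0265) = 0.959486
δ_res = (-32.999 + 1000) × 0.959486 − 1000 = 927.824 − 1000 = -72.18 per mil

-72.2 per mil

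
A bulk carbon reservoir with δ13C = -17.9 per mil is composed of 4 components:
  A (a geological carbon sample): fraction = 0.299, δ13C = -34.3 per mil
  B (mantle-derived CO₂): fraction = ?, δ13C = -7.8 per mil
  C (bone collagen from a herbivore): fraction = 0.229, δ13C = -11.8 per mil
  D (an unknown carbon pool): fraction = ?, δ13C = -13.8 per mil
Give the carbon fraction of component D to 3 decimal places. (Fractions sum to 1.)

Let f_D and f_B be the unknown fractions; fractions sum to 1 so f_D + f_B = 0.472.
Mass balance: Σ fᵢ·δᵢ = δ_bulk ⇒ f_D·(-13.8) + f_B·(-7.8) = -17.9 − (-12.958) = -4.942
Substitute f_B = 0.472 − f_D:
f_D·(-13.8 − -7.8) = -4.942 − 0.472×(-7.8) = -1.261
f_D = -1.261 / -6.0 = 0.2101

0.210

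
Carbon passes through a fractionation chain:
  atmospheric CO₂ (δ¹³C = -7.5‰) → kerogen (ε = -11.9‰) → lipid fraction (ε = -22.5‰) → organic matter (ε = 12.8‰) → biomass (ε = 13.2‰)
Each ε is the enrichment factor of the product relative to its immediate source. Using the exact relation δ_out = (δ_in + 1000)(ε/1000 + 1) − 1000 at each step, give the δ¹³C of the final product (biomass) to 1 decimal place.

step 1: δ = (-7.50 + 1000)·(-11.9/1000 + 1) − 1000 = -19.31‰
step 2: δ = (-19.31 + 1000)·(-22.5/1000 + 1) − 1000 = -41.38‰
step 3: δ = (-41.38 + 1000)·(12.8/1000 + 1) − 1000 = -29.11‰
step 4: δ = (-29.11 + 1000)·(13.2/1000 + 1) − 1000 = -16.29‰

-16.3‰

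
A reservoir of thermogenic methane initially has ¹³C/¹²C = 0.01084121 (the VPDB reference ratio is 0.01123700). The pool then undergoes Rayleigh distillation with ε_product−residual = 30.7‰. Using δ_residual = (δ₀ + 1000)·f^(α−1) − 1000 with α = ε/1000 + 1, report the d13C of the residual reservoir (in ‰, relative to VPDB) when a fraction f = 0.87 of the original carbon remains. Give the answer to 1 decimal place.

-39.3‰

δ₀ = (0.01084121/0.01123700 − 1)×1000 = (0.964778 − 1)×1000 = -35.222‰
α − 1 = ε/1000 = 0.0307
f^(α−1) = 0.87^(0.0307) = 0.995734
δ_res = (-35.222 + 1000) × 0.995734 − 1000 = 960.662 − 1000 = -39.34‰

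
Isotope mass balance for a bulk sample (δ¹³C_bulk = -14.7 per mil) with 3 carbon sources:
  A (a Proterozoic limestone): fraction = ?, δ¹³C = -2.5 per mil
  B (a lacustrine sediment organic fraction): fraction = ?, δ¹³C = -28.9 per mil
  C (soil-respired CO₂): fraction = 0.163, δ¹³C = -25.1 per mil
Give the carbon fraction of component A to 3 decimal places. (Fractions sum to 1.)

0.514

Let f_A and f_B be the unknown fractions; fractions sum to 1 so f_A + f_B = 0.837.
Mass balance: Σ fᵢ·δᵢ = δ_bulk ⇒ f_A·(-2.5) + f_B·(-28.9) = -14.7 − (-4.091) = -10.609
Substitute f_B = 0.837 − f_A:
f_A·(-2.5 − -28.9) = -10.609 − 0.837×(-28.9) = 13.581
f_A = 13.581 / 26.4 = 0.5144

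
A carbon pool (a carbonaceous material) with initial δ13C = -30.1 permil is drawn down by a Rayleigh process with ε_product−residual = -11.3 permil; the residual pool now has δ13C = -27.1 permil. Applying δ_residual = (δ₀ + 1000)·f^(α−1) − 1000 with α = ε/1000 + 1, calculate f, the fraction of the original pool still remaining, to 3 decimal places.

0.761

α − 1 = ε/1000 = -0.0113
(δ_res + 1000)/(δ₀ + 1000) = (-27.1 + 1000)/(-30.1 + 1000) = 972.9/969.9 = 1.003093
f = 1.003093^(1/-0.0113) = exp(ln(1.003093)/-0.0113) = exp(0.00309/-0.0113)
f = exp(-0.2733) = 0.7609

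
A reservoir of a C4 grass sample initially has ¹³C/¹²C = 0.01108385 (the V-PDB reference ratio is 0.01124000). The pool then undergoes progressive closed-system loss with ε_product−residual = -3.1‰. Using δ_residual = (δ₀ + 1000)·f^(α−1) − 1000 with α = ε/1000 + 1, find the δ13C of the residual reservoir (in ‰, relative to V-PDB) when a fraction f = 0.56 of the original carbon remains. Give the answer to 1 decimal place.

δ₀ = (0.01108385/0.01124000 − 1)×1000 = (0.986108 − 1)×1000 = -13.892‰
α − 1 = ε/1000 = -0.0031
f^(α−1) = 0.56^(-0.0031) = 1.001799
δ_res = (-13.892 + 1000) × 1.001799 − 1000 = 987.882 − 1000 = -12.12‰

-12.1‰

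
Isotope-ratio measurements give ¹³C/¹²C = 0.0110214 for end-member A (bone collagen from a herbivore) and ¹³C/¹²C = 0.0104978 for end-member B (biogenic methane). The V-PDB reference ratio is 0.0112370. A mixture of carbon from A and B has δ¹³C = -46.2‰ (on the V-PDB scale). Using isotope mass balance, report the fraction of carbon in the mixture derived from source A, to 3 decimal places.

δ_A = (0.0110214/0.0112370 − 1)×1000 = (0.980813 − 1)×1000 = -19.187‰
δ_B = (0.0104978/0.0112370 − 1)×1000 = (0.934217 − 1)×1000 = -65.783‰
f_A = (δ_mix − δ_B)/(δ_A − δ_B) = (-46.2 − (-65.783))/(-19.187 − (-65.783))
f_A = 19.583 / 46.596 = 0.4203

0.420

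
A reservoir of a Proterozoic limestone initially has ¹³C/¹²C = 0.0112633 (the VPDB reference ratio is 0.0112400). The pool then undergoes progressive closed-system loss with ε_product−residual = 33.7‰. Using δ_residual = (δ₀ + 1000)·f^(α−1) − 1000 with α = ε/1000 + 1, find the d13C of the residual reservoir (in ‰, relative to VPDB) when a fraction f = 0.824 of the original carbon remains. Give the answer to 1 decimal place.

-4.4‰

δ₀ = (0.0112633/0.0112400 − 1)×1000 = (1.002073 − 1)×1000 = 2.073‰
α − 1 = ε/1000 = 0.0337
f^(α−1) = 0.824^(0.0337) = 0.993497
δ_res = (2.073 + 1000) × 0.993497 − 1000 = 995.557 − 1000 = -4.44‰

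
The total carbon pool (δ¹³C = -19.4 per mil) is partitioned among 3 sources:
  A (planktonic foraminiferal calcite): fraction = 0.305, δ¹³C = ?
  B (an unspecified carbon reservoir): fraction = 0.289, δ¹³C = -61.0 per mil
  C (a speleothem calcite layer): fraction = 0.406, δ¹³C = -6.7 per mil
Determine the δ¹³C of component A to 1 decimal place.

Isotope mass balance: δ_bulk = Σ fᵢ·δᵢ.
-19.4 = 0.305×δ_A + 0.289×(-61.0) + 0.406×(-6.7)
0.305·δ_A = -19.4 − (-20.349) = 0.949
δ_A = 0.949 / 0.305 = 3.11 per mil

3.1 per mil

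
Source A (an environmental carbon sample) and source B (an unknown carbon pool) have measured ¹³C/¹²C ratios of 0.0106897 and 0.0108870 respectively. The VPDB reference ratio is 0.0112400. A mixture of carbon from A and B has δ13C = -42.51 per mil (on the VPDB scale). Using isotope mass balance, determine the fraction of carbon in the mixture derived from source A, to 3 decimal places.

δ_A = (0.0106897/0.0112400 − 1)×1000 = (0.951041 − 1)×1000 = -48.959 per mil
δ_B = (0.0108870/0.0112400 − 1)×1000 = (0.968594 − 1)×1000 = -31.406 per mil
f_A = (δ_mix − δ_B)/(δ_A − δ_B) = (-42.51 − (-31.406))/(-48.959 − (-31.406))
f_A = -11.104 / -17.553 = 0.6326

0.633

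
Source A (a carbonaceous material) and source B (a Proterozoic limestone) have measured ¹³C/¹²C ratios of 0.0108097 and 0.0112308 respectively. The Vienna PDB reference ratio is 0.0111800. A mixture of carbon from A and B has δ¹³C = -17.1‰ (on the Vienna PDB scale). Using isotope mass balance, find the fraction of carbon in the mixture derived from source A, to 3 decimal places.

δ_A = (0.0108097/0.0111800 − 1)×1000 = (0.966878 − 1)×1000 = -33.122‰
δ_B = (0.0112308/0.0111800 − 1)×1000 = (1.004544 − 1)×1000 = 4.544‰
f_A = (δ_mix − δ_B)/(δ_A − δ_B) = (-17.1 − (4.544))/(-33.122 − (4.544))
f_A = -21.644 / -37.665 = 0.5746

0.575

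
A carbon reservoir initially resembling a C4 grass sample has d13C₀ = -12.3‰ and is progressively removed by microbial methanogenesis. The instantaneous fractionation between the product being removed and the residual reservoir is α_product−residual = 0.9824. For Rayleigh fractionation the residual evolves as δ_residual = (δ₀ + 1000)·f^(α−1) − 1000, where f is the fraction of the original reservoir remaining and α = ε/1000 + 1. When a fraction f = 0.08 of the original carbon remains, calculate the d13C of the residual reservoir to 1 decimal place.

32.6‰

Rayleigh residual: δ_res = (δ₀ + 1000)·f^(α−1) − 1000
α − 1 = -0.01760
f^(α−1) = 0.08^(-0.01760) = 1.045456
δ_res = (-12.3 + 1000) × 1.045456 − 1000 = 1032.597 − 1000 = 32.60‰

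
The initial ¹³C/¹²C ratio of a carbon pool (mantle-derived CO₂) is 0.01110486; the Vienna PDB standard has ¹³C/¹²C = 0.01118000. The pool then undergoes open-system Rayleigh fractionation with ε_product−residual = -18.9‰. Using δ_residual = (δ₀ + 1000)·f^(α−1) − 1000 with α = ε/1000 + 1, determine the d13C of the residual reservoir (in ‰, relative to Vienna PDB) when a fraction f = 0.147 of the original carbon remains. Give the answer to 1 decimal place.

δ₀ = (0.01110486/0.01118000 − 1)×1000 = (0.993279 − 1)×1000 = -6.721‰
α − 1 = ε/1000 = -0.0189
f^(α−1) = 0.147^(-0.0189) = 1.036902
δ_res = (-6.721 + 1000) × 1.036902 − 1000 = 1029.933 − 1000 = 29.93‰

29.9‰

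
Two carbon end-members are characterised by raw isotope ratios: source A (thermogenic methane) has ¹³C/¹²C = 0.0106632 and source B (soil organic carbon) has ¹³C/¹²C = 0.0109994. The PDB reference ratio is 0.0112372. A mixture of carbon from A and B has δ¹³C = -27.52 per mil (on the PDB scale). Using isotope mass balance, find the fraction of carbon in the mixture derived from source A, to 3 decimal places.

δ_A = (0.0106632/0.0112372 − 1)×1000 = (0.948920 − 1)×1000 = -51.080 per mil
δ_B = (0.0109994/0.0112372 − 1)×1000 = (0.978838 − 1)×1000 = -21.162 per mil
f_A = (δ_mix − δ_B)/(δ_A − δ_B) = (-27.52 − (-21.162))/(-51.080 − (-21.162))
f_A = -6.358 / -29.918 = 0.2125

0.213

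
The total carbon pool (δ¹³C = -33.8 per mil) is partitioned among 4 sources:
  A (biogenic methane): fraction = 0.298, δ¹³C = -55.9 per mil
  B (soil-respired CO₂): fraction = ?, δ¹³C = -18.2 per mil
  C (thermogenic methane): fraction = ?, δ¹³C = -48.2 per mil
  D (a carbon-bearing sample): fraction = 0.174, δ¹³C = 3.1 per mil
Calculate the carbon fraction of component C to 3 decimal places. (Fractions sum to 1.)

Let f_C and f_B be the unknown fractions; fractions sum to 1 so f_C + f_B = 0.528.
Mass balance: Σ fᵢ·δᵢ = δ_bulk ⇒ f_C·(-48.2) + f_B·(-18.2) = -33.8 − (-16.119) = -17.681
Substitute f_B = 0.528 − f_C:
f_C·(-48.2 − -18.2) = -17.681 − 0.528×(-18.2) = -8.072
f_C = -8.072 / -30.0 = 0.2691

0.269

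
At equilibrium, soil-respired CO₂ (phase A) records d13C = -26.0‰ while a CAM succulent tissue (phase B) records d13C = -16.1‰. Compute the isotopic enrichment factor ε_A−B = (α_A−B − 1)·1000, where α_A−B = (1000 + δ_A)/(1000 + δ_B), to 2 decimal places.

α_A−B = (1000 + -26.0) / (1000 + -16.1) = 974.0 / 983.9 = 0.989938
ε_A−B = (0.989938 − 1) × 1000 = -10.062‰
(The approximation ε ≈ δ_A − δ_B would give -9.9‰.)

-10.06‰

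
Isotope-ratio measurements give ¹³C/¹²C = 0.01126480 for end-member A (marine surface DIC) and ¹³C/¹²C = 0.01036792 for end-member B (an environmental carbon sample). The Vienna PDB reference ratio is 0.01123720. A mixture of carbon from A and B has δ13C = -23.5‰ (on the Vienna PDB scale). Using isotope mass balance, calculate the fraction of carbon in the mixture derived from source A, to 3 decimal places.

0.675

δ_A = (0.01126480/0.01123720 − 1)×1000 = (1.002456 − 1)×1000 = 2.456‰
δ_B = (0.01036792/0.01123720 − 1)×1000 = (0.922643 − 1)×1000 = -77.357‰
f_A = (δ_mix − δ_B)/(δ_A − δ_B) = (-23.5 − (-77.357))/(2.456 − (-77.357))
f_A = 53.857 / 79.813 = 0.6748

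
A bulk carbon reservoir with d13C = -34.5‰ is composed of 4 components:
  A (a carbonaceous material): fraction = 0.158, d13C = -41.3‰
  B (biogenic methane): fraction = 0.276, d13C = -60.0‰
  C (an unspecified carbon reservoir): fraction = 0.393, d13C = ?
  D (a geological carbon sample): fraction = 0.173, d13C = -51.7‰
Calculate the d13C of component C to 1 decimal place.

-6.3‰

Isotope mass balance: δ_bulk = Σ fᵢ·δᵢ.
-34.5 = 0.158×(-41.3) + 0.276×(-60.0) + 0.393×δ_C + 0.173×(-51.7)
0.393·δ_C = -34.5 − (-32.029) = -2.471
δ_C = -2.471 / 0.393 = -6.29‰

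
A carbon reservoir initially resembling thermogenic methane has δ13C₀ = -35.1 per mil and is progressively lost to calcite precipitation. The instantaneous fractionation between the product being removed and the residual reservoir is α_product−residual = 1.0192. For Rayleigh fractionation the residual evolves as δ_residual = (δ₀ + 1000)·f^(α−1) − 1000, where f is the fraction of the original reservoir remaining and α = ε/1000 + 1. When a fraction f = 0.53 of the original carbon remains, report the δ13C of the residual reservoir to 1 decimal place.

-46.8 per mil

Rayleigh residual: δ_res = (δ₀ + 1000)·f^(α−1) − 1000
α − 1 = 0.01920
f^(α−1) = 0.53^(0.01920) = 0.987884
δ_res = (-35.1 + 1000) × 0.987884 − 1000 = 953.210 − 1000 = -46.79 per mil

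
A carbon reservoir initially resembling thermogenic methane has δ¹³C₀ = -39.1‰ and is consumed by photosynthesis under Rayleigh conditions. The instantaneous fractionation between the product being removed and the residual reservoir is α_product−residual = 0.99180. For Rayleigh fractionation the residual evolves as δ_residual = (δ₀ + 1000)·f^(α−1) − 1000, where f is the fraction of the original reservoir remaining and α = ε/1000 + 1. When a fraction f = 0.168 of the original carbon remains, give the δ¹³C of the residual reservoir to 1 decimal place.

-24.9‰

Rayleigh residual: δ_res = (δ₀ + 1000)·f^(α−1) − 1000
α − 1 = -0.00820
f^(α−1) = 0.168^(-0.00820) = 1.014735
δ_res = (-39.1 + 1000) × 1.014735 − 1000 = 975.058 − 1000 = -24.94‰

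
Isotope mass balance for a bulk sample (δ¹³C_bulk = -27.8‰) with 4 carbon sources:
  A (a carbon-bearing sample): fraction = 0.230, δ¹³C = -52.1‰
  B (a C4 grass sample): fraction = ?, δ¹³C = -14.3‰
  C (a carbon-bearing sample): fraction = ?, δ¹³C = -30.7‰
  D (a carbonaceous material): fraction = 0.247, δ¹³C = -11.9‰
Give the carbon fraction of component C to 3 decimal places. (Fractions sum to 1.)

0.329

Let f_C and f_B be the unknown fractions; fractions sum to 1 so f_C + f_B = 0.523.
Mass balance: Σ fᵢ·δᵢ = δ_bulk ⇒ f_C·(-30.7) + f_B·(-14.3) = -27.8 − (-14.922) = -12.878
Substitute f_B = 0.523 − f_C:
f_C·(-30.7 − -14.3) = -12.878 − 0.523×(-14.3) = -5.399
f_C = -5.399 / -16.4 = 0.3292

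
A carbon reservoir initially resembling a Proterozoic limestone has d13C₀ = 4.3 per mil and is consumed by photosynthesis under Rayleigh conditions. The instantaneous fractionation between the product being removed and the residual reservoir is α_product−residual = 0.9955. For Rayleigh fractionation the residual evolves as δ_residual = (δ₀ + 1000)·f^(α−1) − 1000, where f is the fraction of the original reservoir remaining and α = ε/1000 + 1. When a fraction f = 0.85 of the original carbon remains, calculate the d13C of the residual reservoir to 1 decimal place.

5.0 per mil

Rayleigh residual: δ_res = (δ₀ + 1000)·f^(α−1) − 1000
α − 1 = -0.00450
f^(α−1) = 0.85^(-0.00450) = 1.000732
δ_res = (4.3 + 1000) × 1.000732 − 1000 = 1005.035 − 1000 = 5.03 per mil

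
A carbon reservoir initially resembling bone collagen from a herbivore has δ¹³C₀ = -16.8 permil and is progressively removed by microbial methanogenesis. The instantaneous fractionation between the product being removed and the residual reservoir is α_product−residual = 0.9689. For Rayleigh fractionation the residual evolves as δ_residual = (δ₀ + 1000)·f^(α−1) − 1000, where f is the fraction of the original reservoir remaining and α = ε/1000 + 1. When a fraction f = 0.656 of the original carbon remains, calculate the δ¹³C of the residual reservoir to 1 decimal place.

-3.8 permil

Rayleigh residual: δ_res = (δ₀ + 1000)·f^(α−1) − 1000
α − 1 = -0.03110
f^(α−1) = 0.656^(-0.03110) = 1.013198
δ_res = (-16.8 + 1000) × 1.013198 − 1000 = 996.176 − 1000 = -3.82 permil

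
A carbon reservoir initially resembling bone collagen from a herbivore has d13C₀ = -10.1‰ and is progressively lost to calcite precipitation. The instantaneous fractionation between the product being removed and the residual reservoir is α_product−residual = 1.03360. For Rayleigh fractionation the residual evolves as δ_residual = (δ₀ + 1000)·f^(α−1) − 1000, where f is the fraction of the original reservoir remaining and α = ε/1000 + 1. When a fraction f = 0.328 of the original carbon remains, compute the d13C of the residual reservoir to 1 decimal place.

Rayleigh residual: δ_res = (δ₀ + 1000)·f^(α−1) − 1000
α − 1 = 0.03360
f^(α−1) = 0.328^(0.03360) = 0.963237
δ_res = (-10.1 + 1000) × 0.963237 − 1000 = 953.509 − 1000 = -46.49‰

-46.5‰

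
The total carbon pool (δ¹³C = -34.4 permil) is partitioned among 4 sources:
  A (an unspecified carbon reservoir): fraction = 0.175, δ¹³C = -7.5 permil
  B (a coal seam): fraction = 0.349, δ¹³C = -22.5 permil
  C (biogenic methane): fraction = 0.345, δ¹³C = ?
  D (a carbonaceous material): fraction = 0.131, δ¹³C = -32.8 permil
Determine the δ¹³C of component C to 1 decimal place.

Isotope mass balance: δ_bulk = Σ fᵢ·δᵢ.
-34.4 = 0.175×(-7.5) + 0.349×(-22.5) + 0.345×δ_C + 0.131×(-32.8)
0.345·δ_C = -34.4 − (-13.462) = -20.938
δ_C = -20.938 / 0.345 = -60.69 permil

-60.7 permil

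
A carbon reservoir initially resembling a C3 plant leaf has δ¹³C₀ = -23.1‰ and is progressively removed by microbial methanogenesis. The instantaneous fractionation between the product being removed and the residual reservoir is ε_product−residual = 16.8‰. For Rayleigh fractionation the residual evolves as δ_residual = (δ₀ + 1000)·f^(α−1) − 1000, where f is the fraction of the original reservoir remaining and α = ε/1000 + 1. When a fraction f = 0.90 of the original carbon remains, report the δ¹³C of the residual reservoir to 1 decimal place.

Rayleigh residual: δ_res = (δ₀ + 1000)·f^(α−1) − 1000
α = ε/1000 + 1 = 1.01680, so α − 1 = 0.01680
f^(α−1) = 0.90^(0.01680) = 0.998232
δ_res = (-23.1 + 1000) × 0.998232 − 1000 = 975.172 − 1000 = -24.83‰

-24.8‰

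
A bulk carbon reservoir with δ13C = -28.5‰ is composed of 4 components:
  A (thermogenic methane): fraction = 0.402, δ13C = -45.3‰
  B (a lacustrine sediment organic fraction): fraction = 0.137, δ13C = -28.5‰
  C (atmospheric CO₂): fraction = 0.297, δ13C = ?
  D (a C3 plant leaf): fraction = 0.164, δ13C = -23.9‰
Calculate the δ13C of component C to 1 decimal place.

Isotope mass balance: δ_bulk = Σ fᵢ·δᵢ.
-28.5 = 0.402×(-45.3) + 0.137×(-28.5) + 0.297×δ_C + 0.164×(-23.9)
0.297·δ_C = -28.5 − (-26.035) = -2.465
δ_C = -2.465 / 0.297 = -8.30‰

-8.3‰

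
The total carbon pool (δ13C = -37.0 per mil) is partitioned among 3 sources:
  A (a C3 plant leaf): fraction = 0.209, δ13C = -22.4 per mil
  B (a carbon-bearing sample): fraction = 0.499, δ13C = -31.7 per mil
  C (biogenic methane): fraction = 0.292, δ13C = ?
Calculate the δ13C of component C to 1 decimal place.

-56.5 per mil

Isotope mass balance: δ_bulk = Σ fᵢ·δᵢ.
-37.0 = 0.209×(-22.4) + 0.499×(-31.7) + 0.292×δ_C
0.292·δ_C = -37.0 − (-20.500) = -16.500
δ_C = -16.500 / 0.292 = -56.51 per mil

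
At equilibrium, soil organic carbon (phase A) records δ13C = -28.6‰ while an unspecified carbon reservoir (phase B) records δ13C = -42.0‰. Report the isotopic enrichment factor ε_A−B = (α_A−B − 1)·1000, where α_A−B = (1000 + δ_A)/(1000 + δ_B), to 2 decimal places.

α_A−B = (1000 + -28.6) / (1000 + -42.0) = 971.4 / 958.0 = 1.013987
ε_A−B = (1.013987 − 1) × 1000 = 13.987‰
(The approximation ε ≈ δ_A − δ_B would give 13.4‰.)

13.99‰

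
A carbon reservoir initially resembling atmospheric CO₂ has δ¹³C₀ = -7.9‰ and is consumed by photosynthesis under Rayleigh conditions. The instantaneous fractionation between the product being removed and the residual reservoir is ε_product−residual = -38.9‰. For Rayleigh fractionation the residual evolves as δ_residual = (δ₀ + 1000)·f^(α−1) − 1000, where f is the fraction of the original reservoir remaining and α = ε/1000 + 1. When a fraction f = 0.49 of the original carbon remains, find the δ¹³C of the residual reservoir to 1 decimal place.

Rayleigh residual: δ_res = (δ₀ + 1000)·f^(α−1) − 1000
α = ε/1000 + 1 = 0.96110, so α − 1 = -0.03890
f^(α−1) = 0.49^(-0.03890) = 1.028138
δ_res = (-7.9 + 1000) × 1.028138 − 1000 = 1020.016 − 1000 = 20.02‰

20.0‰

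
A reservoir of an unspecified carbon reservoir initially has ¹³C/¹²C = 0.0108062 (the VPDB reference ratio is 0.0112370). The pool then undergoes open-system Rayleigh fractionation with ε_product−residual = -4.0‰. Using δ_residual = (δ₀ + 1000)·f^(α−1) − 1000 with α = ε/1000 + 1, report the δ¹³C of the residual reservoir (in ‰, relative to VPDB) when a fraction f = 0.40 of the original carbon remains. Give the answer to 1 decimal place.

-34.8‰

δ₀ = (0.0108062/0.0112370 − 1)×1000 = (0.961662 − 1)×1000 = -38.338‰
α − 1 = ε/1000 = -0.0040
f^(α−1) = 0.40^(-0.0040) = 1.003672
δ_res = (-38.338 + 1000) × 1.003672 − 1000 = 965.193 − 1000 = -34.81‰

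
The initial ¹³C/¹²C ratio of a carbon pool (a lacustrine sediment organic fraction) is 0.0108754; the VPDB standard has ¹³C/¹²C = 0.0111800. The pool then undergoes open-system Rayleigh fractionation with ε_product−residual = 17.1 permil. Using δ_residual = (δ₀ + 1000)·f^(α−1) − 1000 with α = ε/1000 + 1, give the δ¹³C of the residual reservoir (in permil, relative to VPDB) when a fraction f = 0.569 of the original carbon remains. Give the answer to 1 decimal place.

δ₀ = (0.0108754/0.0111800 − 1)×1000 = (0.972755 − 1)×1000 = -27.245 permil
α − 1 = ε/1000 = 0.0171
f^(α−1) = 0.569^(0.0171) = 0.990404
δ_res = (-27.245 + 1000) × 0.990404 − 1000 = 963.420 − 1000 = -36.58 permil

-36.6 permil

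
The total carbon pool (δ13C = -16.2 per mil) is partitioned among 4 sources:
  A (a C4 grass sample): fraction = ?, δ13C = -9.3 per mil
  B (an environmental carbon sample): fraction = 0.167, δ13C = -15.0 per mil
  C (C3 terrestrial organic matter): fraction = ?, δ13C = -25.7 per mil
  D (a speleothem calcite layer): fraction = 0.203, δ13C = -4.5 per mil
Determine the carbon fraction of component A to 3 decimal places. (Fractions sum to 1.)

Let f_A and f_C be the unknown fractions; fractions sum to 1 so f_A + f_C = 0.630.
Mass balance: Σ fᵢ·δᵢ = δ_bulk ⇒ f_A·(-9.3) + f_C·(-25.7) = -16.2 − (-3.419) = -12.781
Substitute f_C = 0.630 − f_A:
f_A·(-9.3 − -25.7) = -12.781 − 0.630×(-25.7) = 3.409
f_A = 3.409 / 16.4 = 0.2079

0.208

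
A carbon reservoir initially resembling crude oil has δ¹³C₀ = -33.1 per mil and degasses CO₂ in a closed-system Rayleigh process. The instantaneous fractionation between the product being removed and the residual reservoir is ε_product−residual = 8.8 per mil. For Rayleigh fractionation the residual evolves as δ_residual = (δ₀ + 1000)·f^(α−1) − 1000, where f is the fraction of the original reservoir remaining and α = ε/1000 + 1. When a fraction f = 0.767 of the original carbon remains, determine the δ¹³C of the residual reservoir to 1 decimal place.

-35.4 per mil

Rayleigh residual: δ_res = (δ₀ + 1000)·f^(α−1) − 1000
α = ε/1000 + 1 = 1.00880, so α − 1 = 0.00880
f^(α−1) = 0.767^(0.00880) = 0.997668
δ_res = (-33.1 + 1000) × 0.997668 − 1000 = 964.646 − 1000 = -35.35 per mil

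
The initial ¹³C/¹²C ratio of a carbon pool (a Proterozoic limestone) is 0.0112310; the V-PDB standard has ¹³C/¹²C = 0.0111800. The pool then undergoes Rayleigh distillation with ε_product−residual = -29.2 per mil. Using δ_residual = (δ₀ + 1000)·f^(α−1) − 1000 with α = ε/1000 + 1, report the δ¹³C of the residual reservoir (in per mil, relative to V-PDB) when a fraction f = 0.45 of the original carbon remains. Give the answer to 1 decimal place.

28.3 per mil

δ₀ = (0.0112310/0.0111800 − 1)×1000 = (1.004562 − 1)×1000 = 4.562 per mil
α − 1 = ε/1000 = -0.0292
f^(α−1) = 0.45^(-0.0292) = 1.023590
δ_res = (4.562 + 1000) × 1.023590 − 1000 = 1028.260 − 1000 = 28.26 per mil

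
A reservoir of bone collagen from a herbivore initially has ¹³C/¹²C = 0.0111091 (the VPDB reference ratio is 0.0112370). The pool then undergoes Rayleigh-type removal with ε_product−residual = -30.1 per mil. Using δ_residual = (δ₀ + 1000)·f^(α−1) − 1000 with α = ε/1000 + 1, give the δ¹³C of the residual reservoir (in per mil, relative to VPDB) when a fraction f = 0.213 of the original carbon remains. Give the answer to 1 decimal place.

35.7 per mil

δ₀ = (0.0111091/0.0112370 − 1)×1000 = (0.988618 − 1)×1000 = -11.382 per mil
α − 1 = ε/1000 = -0.0301
f^(α−1) = 0.213^(-0.0301) = 1.047649
δ_res = (-11.382 + 1000) × 1.047649 − 1000 = 1035.725 − 1000 = 35.72 per mil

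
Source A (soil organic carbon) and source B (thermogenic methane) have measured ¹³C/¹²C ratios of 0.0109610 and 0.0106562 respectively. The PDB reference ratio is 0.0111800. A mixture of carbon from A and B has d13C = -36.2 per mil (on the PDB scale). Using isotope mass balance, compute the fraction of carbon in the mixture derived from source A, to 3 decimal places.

0.391

δ_A = (0.0109610/0.0111800 − 1)×1000 = (0.980411 − 1)×1000 = -19.589 per mil
δ_B = (0.0106562/0.0111800 − 1)×1000 = (0.953148 − 1)×1000 = -46.852 per mil
f_A = (δ_mix − δ_B)/(δ_A − δ_B) = (-36.2 − (-46.852))/(-19.589 − (-46.852))
f_A = 10.652 / 27.263 = 0.3907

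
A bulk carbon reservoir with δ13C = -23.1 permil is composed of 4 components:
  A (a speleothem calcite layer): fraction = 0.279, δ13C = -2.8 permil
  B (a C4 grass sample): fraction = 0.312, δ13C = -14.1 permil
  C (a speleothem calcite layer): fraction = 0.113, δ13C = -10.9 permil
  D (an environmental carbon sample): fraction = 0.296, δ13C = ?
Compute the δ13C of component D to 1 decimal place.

-56.4 permil

Isotope mass balance: δ_bulk = Σ fᵢ·δᵢ.
-23.1 = 0.279×(-2.8) + 0.312×(-14.1) + 0.113×(-10.9) + 0.296×δ_D
0.296·δ_D = -23.1 − (-6.412) = -16.688
δ_D = -16.688 / 0.296 = -56.38 permil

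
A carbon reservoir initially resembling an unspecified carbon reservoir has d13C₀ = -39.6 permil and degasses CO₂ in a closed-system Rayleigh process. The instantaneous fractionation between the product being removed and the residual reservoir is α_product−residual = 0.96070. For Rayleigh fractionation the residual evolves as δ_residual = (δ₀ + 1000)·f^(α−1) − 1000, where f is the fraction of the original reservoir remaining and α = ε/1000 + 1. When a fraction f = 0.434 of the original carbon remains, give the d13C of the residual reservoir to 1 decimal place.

Rayleigh residual: δ_res = (δ₀ + 1000)·f^(α−1) − 1000
α − 1 = -0.03930
f^(α−1) = 0.434^(-0.03930) = 1.033348
δ_res = (-39.6 + 1000) × 1.033348 − 1000 = 992.428 − 1000 = -7.57 permil

-7.6 permil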